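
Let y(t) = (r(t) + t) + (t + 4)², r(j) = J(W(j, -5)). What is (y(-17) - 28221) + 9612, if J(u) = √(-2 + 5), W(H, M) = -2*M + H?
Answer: -18457 + √3 ≈ -18455.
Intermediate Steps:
W(H, M) = H - 2*M
J(u) = √3
r(j) = √3
y(t) = t + √3 + (4 + t)² (y(t) = (√3 + t) + (t + 4)² = (t + √3) + (4 + t)² = t + √3 + (4 + t)²)
(y(-17) - 28221) + 9612 = ((-17 + √3 + (4 - 17)²) - 28221) + 9612 = ((-17 + √3 + (-13)²) - 28221) + 9612 = ((-17 + √3 + 169) - 28221) + 9612 = ((152 + √3) - 28221) + 9612 = (-28069 + √3) + 9612 = -18457 + √3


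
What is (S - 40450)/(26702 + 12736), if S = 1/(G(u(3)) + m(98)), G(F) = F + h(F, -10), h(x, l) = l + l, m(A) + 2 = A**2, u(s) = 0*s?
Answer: -387591899/377894916 ≈ -1.0257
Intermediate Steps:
u(s) = 0
m(A) = -2 + A**2
h(x, l) = 2*l
G(F) = -20 + F (G(F) = F + 2*(-10) = F - 20 = -20 + F)
S = 1/9582 (S = 1/((-20 + 0) + (-2 + 98**2)) = 1/(-20 + (-2 + 9604)) = 1/(-20 + 9602) = 1/9582 ≈ 0.00010436)
(S - 40450)/(26702 + 12736) = (1/9582 - 40450)/(26702 + 12736) = -387591899/9582/39438 = -387591899/9582*1/39438 = -387591899/377894916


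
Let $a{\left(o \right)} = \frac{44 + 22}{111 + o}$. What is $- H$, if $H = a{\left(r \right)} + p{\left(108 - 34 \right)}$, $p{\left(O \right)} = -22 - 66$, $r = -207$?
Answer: $\frac{1419}{16} \approx 88.688$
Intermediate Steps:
$a{\left(o \right)} = \frac{66}{111 + o}$
$p{\left(O \right)} = -88$
$H = - \frac{1419}{16}$ ($H = \frac{66}{111 - 207} - 88 = \frac{66}{-96} - 88 = 66 \left(- \frac{1}{96}\right) - 88 = - \frac{11}{16} - 88 = - \frac{1419}{16} \approx -88.688$)
$- H = \left(-1\right) \left(- \frac{1419}{16}\right) = \frac{1419}{16}$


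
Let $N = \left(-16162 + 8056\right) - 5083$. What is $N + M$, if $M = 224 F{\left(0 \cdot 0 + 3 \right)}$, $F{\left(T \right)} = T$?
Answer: $-12517$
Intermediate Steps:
$N = -13189$ ($N = -8106 - 5083 = -13189$)
$M = 672$ ($M = 224 \left(0 \cdot 0 + 3\right) = 224 \left(0 + 3\right) = 224 \cdot 3 = 672$)
$N + M = -13189 + 672 = -12517$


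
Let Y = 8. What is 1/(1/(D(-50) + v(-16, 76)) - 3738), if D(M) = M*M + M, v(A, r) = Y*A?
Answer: -2322/8679635 ≈ -0.00026752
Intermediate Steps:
v(A, r) = 8*A
D(M) = M + M**2 (D(M) = M**2 + M = M + M**2)
1/(1/(D(-50) + v(-16, 76)) - 3738) = 1/(1/(-50*(1 - 50) + 8*(-16)) - 3738) = 1/(1/(-50*(-49) - 128) - 3738) = 1/(1/(2450 - 128) - 3738) = 1/(1/2322 - 3738) = 1/(-8679635/2322) = -2322/8679635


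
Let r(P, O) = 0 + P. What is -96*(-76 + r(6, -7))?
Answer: 6720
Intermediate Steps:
r(P, O) = P
-96*(-76 + r(6, -7)) = -96*(-76 + 6) = -96*(-70) = 6720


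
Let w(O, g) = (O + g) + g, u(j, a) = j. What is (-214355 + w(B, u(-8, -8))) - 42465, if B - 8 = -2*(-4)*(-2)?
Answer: -256844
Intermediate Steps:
B = -8 (B = 8 - 2*(-4)*(-2) = 8 + 8*(-2) = 8 - 16 = -8)
w(O, g) = O + 2*g
(-214355 + w(B, u(-8, -8))) - 42465 = (-214355 + (-8 + 2*(-8))) - 42465 = (-214355 + (-8 - 16)) - 42465 = (-214355 - 24) - 42465 = -214379 - 42465 = -256844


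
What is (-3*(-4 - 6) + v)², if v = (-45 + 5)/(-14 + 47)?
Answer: 902500/1089 ≈ 828.74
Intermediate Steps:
v = -40/33 ≈ -1.2121
(-3*(-4 - 6) + v)² = (-3*(-4 - 6) - 40/33)² = (-3*(-10) - 40/33)² = (30 - 40/33)² = (950/33)² = 902500/1089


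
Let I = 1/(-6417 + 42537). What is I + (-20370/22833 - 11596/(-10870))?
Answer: 404660101/2316483960 ≈ 0.17469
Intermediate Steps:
I = 1/36120 ≈ 2.7685e-5
I + (-20370/22833 - 11596/(-10870)) = 1/36120 + (-20370/22833 - 11596/(-10870)) = 1/36120 + (-20370*1/22833 - 11596*(-1/10870)) = 1/36120 + (-6790/7611 + 5798/5435) = 1/36120 + 7224928/41365785 = 404660101/2316483960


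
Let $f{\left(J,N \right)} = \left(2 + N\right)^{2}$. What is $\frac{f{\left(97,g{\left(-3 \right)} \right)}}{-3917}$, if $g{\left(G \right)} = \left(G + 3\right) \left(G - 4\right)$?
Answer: $- \frac{4}{3917} \approx -0.0010212$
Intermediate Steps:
$g{\left(G \right)} = \left(-4 + G\right) \left(3 + G\right)$ ($g{\left(G \right)} = \left(3 + G\right) \left(-4 + G\right) = \left(-4 + G\right) \left(3 + G\right)$)
$\frac{f{\left(97,g{\left(-3 \right)} \right)}}{-3917} = \frac{\left(2 - \left(9 - 9\right)\right)^{2}}{-3917} = \left(2 + \left(-12 + 9 + 3\right)\right)^{2} \left(- \frac{1}{3917}\right) = \left(2 + 0\right)^{2} \left(- \frac{1}{3917}\right) = 2^{2} \left(- \frac{1}{3917}\right) = 4 \left(- \frac{1}{3917}\right) = - \frac{4}{3917}$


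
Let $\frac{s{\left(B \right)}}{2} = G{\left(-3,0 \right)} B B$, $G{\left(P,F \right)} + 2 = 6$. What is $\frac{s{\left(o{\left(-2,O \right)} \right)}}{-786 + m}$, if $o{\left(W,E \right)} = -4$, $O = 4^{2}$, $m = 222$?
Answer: $- \frac{32}{141} \approx -0.22695$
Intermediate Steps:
$G{\left(P,F \right)} = 4$ ($G{\left(P,F \right)} = -2 + 6 = 4$)
$O = 16$
$s{\left(B \right)} = 8 B^{2}$ ($s{\left(B \right)} = 2 \cdot 4 B B = 2 \cdot 4 B^{2} = 8 B^{2}$)
$\frac{s{\left(o{\left(-2,O \right)} \right)}}{-786 + m} = \frac{8 \left(-4\right)^{2}}{-786 + 222} = \frac{8 \cdot 16}{-564} = \left(- \frac{1}{564}\right) 128 = - \frac{32}{141}$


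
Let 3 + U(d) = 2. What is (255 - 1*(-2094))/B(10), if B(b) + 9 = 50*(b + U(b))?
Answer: 261/49 ≈ 5.3265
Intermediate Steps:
U(d) = -1 (U(d) = -3 + 2 = -1)
B(b) = -59 + 50*b (B(b) = -9 + 50*(b - 1) = -9 + 50*(-1 + b) = -9 + (-50 + 50*b) = -59 + 50*b)
(255 - 1*(-2094))/B(10) = (255 - 1*(-2094))/(-59 + 50*10) = (255 + 2094)/(-59 + 500) = 2349/441 = 2349*(1/441) = 261/49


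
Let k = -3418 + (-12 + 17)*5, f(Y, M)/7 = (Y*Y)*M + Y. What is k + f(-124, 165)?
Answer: 17755019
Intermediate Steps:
f(Y, M) = 7*Y + 7*M*Y² (f(Y, M) = 7*((Y*Y)*M + Y) = 7*(Y²*M + Y) = 7*(M*Y² + Y) = 7*(Y + M*Y²) = 7*Y + 7*M*Y²)
k = -3393 (k = -3418 + 5*5 = -3418 + 25 = -3393)
k + f(-124, 165) = -3393 + 7*(-124)*(1 + 165*(-124)) = -3393 + 7*(-124)*(1 - 20460) = -3393 + 7*(-124)*(-20459) = -3393 + 17758412 = 17755019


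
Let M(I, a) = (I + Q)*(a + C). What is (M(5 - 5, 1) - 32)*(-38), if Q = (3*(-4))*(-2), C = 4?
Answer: -3344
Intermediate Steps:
Q = 24 (Q = -12*(-2) = 24)
M(I, a) = (4 + a)*(24 + I) (M(I, a) = (I + 24)*(a + 4) = (24 + I)*(4 + a) = (4 + a)*(24 + I))
(M(5 - 5, 1) - 32)*(-38) = ((96 + 4*(5 - 5) + 24*1 + (5 - 5)*1) - 32)*(-38) = ((96 + 4*0 + 24 + 0*1) - 32)*(-38) = ((96 + 0 + 24 + 0) - 32)*(-38) = (120 - 32)*(-38) = 88*(-38) = -3344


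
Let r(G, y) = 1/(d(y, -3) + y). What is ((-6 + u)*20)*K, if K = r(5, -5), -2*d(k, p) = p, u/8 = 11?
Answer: -3280/7 ≈ -468.57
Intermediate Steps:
u = 88 (u = 8*11 = 88)
d(k, p) = -p/2
r(G, y) = 1/(3/2 + y) (r(G, y) = 1/(-½*(-3) + y) = 1/(3/2 + y))
K = -2/7 (K = 2/(3 + 2*(-5)) = 2/(3 - 10) = 2/(-7) = 2*(-⅐) = -2/7 ≈ -0.28571)
((-6 + u)*20)*K = ((-6 + 88)*20)*(-2/7) = (82*20)*(-2/7) = 1640*(-2/7) = -3280/7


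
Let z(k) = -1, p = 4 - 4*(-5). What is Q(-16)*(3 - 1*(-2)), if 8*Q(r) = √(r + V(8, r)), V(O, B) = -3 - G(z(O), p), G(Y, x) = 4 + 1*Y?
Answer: 5*I*√22/8 ≈ 2.9315*I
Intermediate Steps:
p = 24 (p = 4 + 20 = 24)
G(Y, x) = 4 + Y
V(O, B) = -6 (V(O, B) = -3 - (4 - 1) = -3 - 1*3 = -3 - 3 = -6)
Q(r) = √(-6 + r)/8 (Q(r) = √(r - 6)/8 = √(-6 + r)/8)
Q(-16)*(3 - 1*(-2)) = (√(-6 - 16)/8)*(3 - 1*(-2)) = (√(-22)/8)*(3 + 2) = ((I*√22)/8)*5 = (I*√22/8)*5 = 5*I*√22/8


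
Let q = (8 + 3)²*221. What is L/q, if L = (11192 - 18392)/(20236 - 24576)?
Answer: 360/5802797 ≈ 6.2039e-5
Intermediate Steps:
q = 26741 (q = 11²*221 = 121*221 = 26741)
L = 360/217 (L = -7200/(-4340) = -7200*(-1/4340) = 360/217 ≈ 1.6590)
L/q = (360/217)/26741 = (360/217)*(1/26741) = 360/5802797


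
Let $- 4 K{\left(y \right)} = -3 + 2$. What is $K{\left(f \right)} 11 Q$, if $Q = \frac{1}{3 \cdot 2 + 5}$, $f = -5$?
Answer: $\frac{1}{4} \approx 0.25$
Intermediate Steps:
$K{\left(y \right)} = \frac{1}{4}$ ($K{\left(y \right)} = - \frac{-3 + 2}{4} = \left(- \frac{1}{4}\right) \left(-1\right) = \frac{1}{4}$)
$Q = \frac{1}{11}$ ($Q = \frac{1}{6 + 5} = \frac{1}{11} \approx 0.090909$)
$K{\left(f \right)} 11 Q = \frac{1}{4} \cdot 11 \cdot \frac{1}{11} = \frac{11}{4} \cdot \frac{1}{11} = \frac{1}{4}$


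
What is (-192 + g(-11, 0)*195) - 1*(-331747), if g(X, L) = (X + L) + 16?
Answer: 332530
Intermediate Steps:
g(X, L) = 16 + L + X (g(X, L) = (L + X) + 16 = 16 + L + X)
(-192 + g(-11, 0)*195) - 1*(-331747) = (-192 + (16 + 0 - 11)*195) - 1*(-331747) = (-192 + 5*195) + 331747 = (-192 + 975) + 331747 = 783 + 331747 = 332530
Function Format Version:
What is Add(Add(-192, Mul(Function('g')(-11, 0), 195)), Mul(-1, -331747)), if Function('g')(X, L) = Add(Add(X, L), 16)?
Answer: 332530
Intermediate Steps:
Function('g')(X, L) = Add(16, L, X) (Function('g')(X, L) = Add(Add(L, X), 16) = Add(16, L, X))
Add(Add(-192, Mul(Function('g')(-11, 0), 195)), Mul(-1, -331747)) = Add(Add(-192, Mul(Add(16, 0, -11), 195)), Mul(-1, -331747)) = Add(Add(-192, Mul(5, 195)), 331747) = Add(Add(-192, 975), 331747) = Add(783, 331747) = 332530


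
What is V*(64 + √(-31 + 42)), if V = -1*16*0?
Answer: 0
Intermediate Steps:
V = 0 (V = -16*0 = 0)
V*(64 + √(-31 + 42)) = 0*(64 + √(-31 + 42)) = 0*(64 + √11) = 0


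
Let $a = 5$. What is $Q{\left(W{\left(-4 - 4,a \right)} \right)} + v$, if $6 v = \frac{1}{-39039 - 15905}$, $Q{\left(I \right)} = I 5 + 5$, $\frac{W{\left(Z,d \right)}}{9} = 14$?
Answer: $\frac{209336639}{329664} \approx 635.0$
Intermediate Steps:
$W{\left(Z,d \right)} = 126$ ($W{\left(Z,d \right)} = 9 \cdot 14 = 126$)
$Q{\left(I \right)} = 5 + 5 I$ ($Q{\left(I \right)} = 5 I + 5 = 5 + 5 I$)
$v = - \frac{1}{329664}$ ($v = \frac{1}{6 \left(-39039 - 15905\right)} = \frac{1}{6 \left(-54944\right)} = \frac{1}{6} \left(- \frac{1}{54944}\right) = - \frac{1}{329664} \approx -3.0334 \cdot 10^{-6}$)
$Q{\left(W{\left(-4 - 4,a \right)} \right)} + v = \left(5 + 5 \cdot 126\right) - \frac{1}{329664} = \left(5 + 630\right) - \frac{1}{329664} = 635 - \frac{1}{329664} = \frac{209336639}{329664}$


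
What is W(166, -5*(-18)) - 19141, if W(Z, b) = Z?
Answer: -18975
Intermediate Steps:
W(166, -5*(-18)) - 19141 = 166 - 19141 = -18975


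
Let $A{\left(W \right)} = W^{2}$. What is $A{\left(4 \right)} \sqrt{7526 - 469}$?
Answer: $16 \sqrt{7057} \approx 1344.1$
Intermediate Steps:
$A{\left(4 \right)} \sqrt{7526 - 469} = 4^{2} \sqrt{7526 - 469} = 16 \sqrt{7057}$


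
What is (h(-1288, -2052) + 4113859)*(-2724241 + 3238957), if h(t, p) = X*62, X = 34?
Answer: 2118554070372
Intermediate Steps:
h(t, p) = 2108 (h(t, p) = 34*62 = 2108)
(h(-1288, -2052) + 4113859)*(-2724241 + 3238957) = (2108 + 4113859)*(-2724241 + 3238957) = 4115967*514716 = 2118554070372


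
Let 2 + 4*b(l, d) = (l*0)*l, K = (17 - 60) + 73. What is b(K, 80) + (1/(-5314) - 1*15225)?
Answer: -40454154/2657 ≈ -15226.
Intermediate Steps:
K = 30 (K = -43 + 73 = 30)
b(l, d) = -½ (b(l, d) = -½ + ((l*0)*l)/4 = -½ + (0*l)/4 = -½ + (¼)*0 = -½ + 0 = -½)
b(K, 80) + (1/(-5314) - 1*15225) = -½ + (1/(-5314) - 1*15225) = -½ + (-1/5314 - 15225) = -½ - 80905651/5314 = -40454154/2657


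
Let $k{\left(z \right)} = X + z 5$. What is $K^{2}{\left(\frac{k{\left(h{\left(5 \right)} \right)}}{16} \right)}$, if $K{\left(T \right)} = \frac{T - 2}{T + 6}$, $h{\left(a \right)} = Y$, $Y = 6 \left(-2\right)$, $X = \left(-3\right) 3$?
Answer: $\frac{10201}{729} \approx 13.993$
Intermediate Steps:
$X = -9$
$Y = -12$
$h{\left(a \right)} = -12$
$k{\left(z \right)} = -9 + 5 z$ ($k{\left(z \right)} = -9 + z 5 = -9 + 5 z$)
$K{\left(T \right)} = \frac{-2 + T}{6 + T}$
$K^{2}{\left(\frac{k{\left(h{\left(5 \right)} \right)}}{16} \right)} = \left(\frac{-2 + \frac{-9 + 5 \left(-12\right)}{16}}{6 + \frac{-9 + 5 \left(-12\right)}{16}}\right)^{2} = \left(\frac{-2 + \left(-9 - 60\right) \frac{1}{16}}{6 + \left(-9 - 60\right) \frac{1}{16}}\right)^{2} = \left(\frac{-2 - \frac{69}{16}}{6 - \frac{69}{16}}\right)^{2} = \left(\frac{1}{\frac{27}{16}} \left(- \frac{101}{16}\right)\right)^{2} = \left(\frac{16}{27} \left(- \frac{101}{16}\right)\right)^{2} = \left(- \frac{101}{27}\right)^{2} = \frac{10201}{729}$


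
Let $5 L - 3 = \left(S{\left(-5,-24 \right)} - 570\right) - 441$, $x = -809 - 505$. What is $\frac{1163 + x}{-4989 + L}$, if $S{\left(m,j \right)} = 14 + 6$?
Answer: $\frac{755}{25933} \approx 0.029113$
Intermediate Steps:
$x = -1314$
$S{\left(m,j \right)} = 20$
$L = - \frac{988}{5}$ ($L = \frac{3}{5} + \frac{\left(20 - 570\right) - 441}{5} = \frac{3}{5} + \frac{-550 - 441}{5} = \frac{3}{5} + \frac{1}{5} \left(-991\right) = \frac{3}{5} - \frac{991}{5} = - \frac{988}{5} \approx -197.6$)
$\frac{1163 + x}{-4989 + L} = \frac{1163 - 1314}{-4989 - \frac{988}{5}} = - \frac{151}{- \frac{25933}{5}} = \left(-151\right) \left(- \frac{5}{25933}\right) = \frac{755}{25933}$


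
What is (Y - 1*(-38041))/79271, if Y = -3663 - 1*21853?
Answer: 12525/79271 ≈ 0.15800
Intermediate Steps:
Y = -25516 (Y = -3663 - 21853 = -25516)
(Y - 1*(-38041))/79271 = (-25516 - 1*(-38041))/79271 = (-25516 + 38041)*(1/79271) = 12525*(1/79271) = 12525/79271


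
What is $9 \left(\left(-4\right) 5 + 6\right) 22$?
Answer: $-2772$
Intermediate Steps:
$9 \left(\left(-4\right) 5 + 6\right) 22 = 9 \left(-20 + 6\right) 22 = 9 \left(-14\right) 22 = \left(-126\right) 22 = -2772$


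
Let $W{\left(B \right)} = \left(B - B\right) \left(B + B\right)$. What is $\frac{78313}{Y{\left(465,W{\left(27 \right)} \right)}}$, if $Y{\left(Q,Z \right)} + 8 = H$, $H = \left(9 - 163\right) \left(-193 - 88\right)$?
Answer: $\frac{78313}{43266} \approx 1.81$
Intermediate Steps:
$W{\left(B \right)} = 0$ ($W{\left(B \right)} = 0 \cdot 2 B = 0$)
$H = 43274$ ($H = \left(-154\right) \left(-281\right) = 43274$)
$Y{\left(Q,Z \right)} = 43266$ ($Y{\left(Q,Z \right)} = -8 + 43274 = 43266$)
$\frac{78313}{Y{\left(465,W{\left(27 \right)} \right)}} = \frac{78313}{43266}$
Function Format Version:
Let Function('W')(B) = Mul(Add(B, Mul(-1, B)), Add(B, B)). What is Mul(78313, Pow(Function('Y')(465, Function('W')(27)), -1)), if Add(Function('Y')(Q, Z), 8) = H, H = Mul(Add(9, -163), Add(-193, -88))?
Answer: Rational(78313, 43266) ≈ 1.8100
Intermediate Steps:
Function('W')(B) = 0 (Function('W')(B) = Mul(0, Mul(2, B)) = 0)
H = 43274 (H = Mul(-154, -281) = 43274)
Function('Y')(Q, Z) = 43266 (Function('Y')(Q, Z) = Add(-8, 43274) = 43266)
Mul(78313, Pow(Function('Y')(465, Function('W')(27)), -1)) = Mul(78313, Pow(43266, -1)) = Mul(78313, Rational(1, 43266)) = Rational(78313, 43266)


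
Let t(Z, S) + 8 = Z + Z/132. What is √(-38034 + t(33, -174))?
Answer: I*√152035/2 ≈ 194.96*I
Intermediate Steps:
t(Z, S) = -8 + 133*Z/132 (t(Z, S) = -8 + (Z + Z/132) = -8 + 133*Z/132)
√(-38034 + t(33, -174)) = √(-38034 + (-8 + (133/132)*33)) = √(-38034 + (-8 + 133/4)) = √(-38034 + 101/4) = √(-152035/4) = I*√152035/2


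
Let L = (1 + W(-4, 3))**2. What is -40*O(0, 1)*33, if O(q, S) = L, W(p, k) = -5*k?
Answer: -258720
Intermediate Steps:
L = 196 (L = (1 - 5*3)**2 = (1 - 15)**2 = (-14)**2 = 196)
O(q, S) = 196
-40*O(0, 1)*33 = -40*196*33 = -7840*33 = -258720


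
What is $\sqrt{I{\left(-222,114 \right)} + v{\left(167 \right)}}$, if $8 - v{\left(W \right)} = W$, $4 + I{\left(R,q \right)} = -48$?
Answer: $i \sqrt{211} \approx 14.526 i$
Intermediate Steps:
$I{\left(R,q \right)} = -52$ ($I{\left(R,q \right)} = -4 - 48 = -52$)
$v{\left(W \right)} = 8 - W$
$\sqrt{I{\left(-222,114 \right)} + v{\left(167 \right)}} = \sqrt{-52 + \left(8 - 167\right)} = \sqrt{-52 - 159} = \sqrt{-211} = i \sqrt{211}$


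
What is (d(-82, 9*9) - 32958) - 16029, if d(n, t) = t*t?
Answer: -42426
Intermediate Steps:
d(n, t) = t²
(d(-82, 9*9) - 32958) - 16029 = ((9*9)² - 32958) - 16029 = (81² - 32958) - 16029 = (6561 - 32958) - 16029 = -26397 - 16029 = -42426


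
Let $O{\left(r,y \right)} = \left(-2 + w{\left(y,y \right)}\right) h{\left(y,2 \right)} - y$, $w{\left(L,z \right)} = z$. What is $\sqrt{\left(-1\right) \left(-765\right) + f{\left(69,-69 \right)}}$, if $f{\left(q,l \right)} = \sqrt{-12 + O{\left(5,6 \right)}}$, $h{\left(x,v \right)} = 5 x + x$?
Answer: $\sqrt{765 + 3 \sqrt{14}} \approx 27.861$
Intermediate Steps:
$h{\left(x,v \right)} = 6 x$
$O{\left(r,y \right)} = - y + 6 y \left(-2 + y\right)$ ($O{\left(r,y \right)} = \left(-2 + y\right) 6 y - y = 6 y \left(-2 + y\right) - y = - y + 6 y \left(-2 + y\right)$)
$f{\left(q,l \right)} = 3 \sqrt{14}$ ($f{\left(q,l \right)} = \sqrt{-12 + 6 \left(-13 + 6 \cdot 6\right)} = \sqrt{-12 + 6 \left(-13 + 36\right)} = \sqrt{-12 + 6 \cdot 23} = \sqrt{-12 + 138} = \sqrt{126} = 3 \sqrt{14}$)
$\sqrt{\left(-1\right) \left(-765\right) + f{\left(69,-69 \right)}} = \sqrt{\left(-1\right) \left(-765\right) + 3 \sqrt{14}} = \sqrt{765 + 3 \sqrt{14}}$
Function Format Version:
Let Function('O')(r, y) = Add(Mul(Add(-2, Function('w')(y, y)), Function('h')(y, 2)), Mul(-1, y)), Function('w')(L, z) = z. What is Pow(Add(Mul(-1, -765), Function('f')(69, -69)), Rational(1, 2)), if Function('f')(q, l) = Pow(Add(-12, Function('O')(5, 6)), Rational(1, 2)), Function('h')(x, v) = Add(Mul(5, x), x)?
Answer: Pow(Add(765, Mul(3, Pow(14, Rational(1, 2)))), Rational(1, 2)) ≈ 27.861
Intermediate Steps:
Function('h')(x, v) = Mul(6, x)
Function('O')(r, y) = Add(Mul(-1, y), Mul(6, y, Add(-2, y))) (Function('O')(r, y) = Add(Mul(Add(-2, y), Mul(6, y)), Mul(-1, y)) = Add(Mul(6, y, Add(-2, y)), Mul(-1, y)) = Add(Mul(-1, y), Mul(6, y, Add(-2, y))))
Function('f')(q, l) = Mul(3, Pow(14, Rational(1, 2))) (Function('f')(q, l) = Pow(Add(-12, Mul(6, Add(-13, Mul(6, 6)))), Rational(1, 2)) = Pow(Add(-12, Mul(6, Add(-13, 36))), Rational(1, 2)) = Pow(Add(-12, Mul(6, 23)), Rational(1, 2)) = Pow(Add(-12, 138), Rational(1, 2)) = Pow(126, Rational(1, 2)) = Mul(3, Pow(14, Rational(1, 2))))
Pow(Add(Mul(-1, -765), Function('f')(69, -69)), Rational(1, 2)) = Pow(Add(Mul(-1, -765), Mul(3, Pow(14, Rational(1, 2)))), Rational(1, 2)) = Pow(Add(765, Mul(3, Pow(14, Rational(1, 2)))), Rational(1, 2))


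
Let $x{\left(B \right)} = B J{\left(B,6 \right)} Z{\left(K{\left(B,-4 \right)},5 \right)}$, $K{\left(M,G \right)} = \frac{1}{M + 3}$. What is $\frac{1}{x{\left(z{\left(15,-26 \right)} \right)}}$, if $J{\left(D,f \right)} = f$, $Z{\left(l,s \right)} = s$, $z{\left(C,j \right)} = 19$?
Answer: $\frac{1}{570} \approx 0.0017544$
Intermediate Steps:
$K{\left(M,G \right)} = \frac{1}{3 + M}$
$x{\left(B \right)} = 30 B$ ($x{\left(B \right)} = B 6 \cdot 5 = 6 B 5 = 30 B$)
$\frac{1}{x{\left(z{\left(15,-26 \right)} \right)}} = \frac{1}{30 \cdot 19} = \frac{1}{570}$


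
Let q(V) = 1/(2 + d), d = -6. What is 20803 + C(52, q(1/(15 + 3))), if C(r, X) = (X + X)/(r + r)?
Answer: 4327023/208 ≈ 20803.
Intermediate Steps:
q(V) = -¼ (q(V) = 1/(2 - 6) = 1/(-4) = -¼)
C(r, X) = X/r (C(r, X) = (2*X)/((2*r)) = (2*X)*(1/(2*r)) = X/r)
20803 + C(52, q(1/(15 + 3))) = 20803 - ¼/52 = 20803 - ¼*1/52 = 20803 - 1/208 = 4327023/208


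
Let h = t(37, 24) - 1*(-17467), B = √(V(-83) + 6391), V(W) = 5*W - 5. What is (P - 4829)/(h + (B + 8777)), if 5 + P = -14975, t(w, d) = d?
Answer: -520342812/690001853 + 19809*√5971/690001853 ≈ -0.75190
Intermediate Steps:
V(W) = -5 + 5*W
B = √5971 (B = √((-5 + 5*(-83)) + 6391) = √((-5 - 415) + 6391) = √(-420 + 6391) = √5971 ≈ 77.272)
P = -14980 (P = -5 - 14975 = -14980)
h = 17491 (h = 24 - 1*(-17467) = 24 + 17467 = 17491)
(P - 4829)/(h + (B + 8777)) = (-14980 - 4829)/(17491 + (√5971 + 8777)) = -19809/(17491 + (8777 + √5971)) = -19809/(26268 + √5971)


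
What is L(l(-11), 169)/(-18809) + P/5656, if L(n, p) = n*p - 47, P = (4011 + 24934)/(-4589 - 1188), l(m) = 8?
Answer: -6169275095/87796951144 ≈ -0.070268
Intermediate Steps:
P = -28945/5777 (P = 28945/(-5777) = 28945*(-1/5777) = -28945/5777 ≈ -5.0104)
L(n, p) = -47 + n*p
L(l(-11), 169)/(-18809) + P/5656 = (-47 + 8*169)/(-18809) - 28945/5777/5656 = (-47 + 1352)*(-1/18809) - 28945/5777*1/5656 = 1305*(-1/18809) - 4135/4667816 = -1305/18809 - 4135/4667816 = -6169275095/87796951144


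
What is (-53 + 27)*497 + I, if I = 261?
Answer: -12661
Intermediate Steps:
(-53 + 27)*497 + I = (-53 + 27)*497 + 261 = -26*497 + 261 = -12922 + 261 = -12661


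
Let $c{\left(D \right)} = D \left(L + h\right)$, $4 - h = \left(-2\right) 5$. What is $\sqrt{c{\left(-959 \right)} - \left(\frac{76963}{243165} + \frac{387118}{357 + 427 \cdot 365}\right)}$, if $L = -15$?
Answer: $\frac{\sqrt{7039243802057779970970}}{2713235070} \approx 30.923$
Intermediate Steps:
$h = 14$ ($h = 4 - \left(-2\right) 5 = 4 - -10 = 4 + 10 = 14$)
$c{\left(D \right)} = - D$ ($c{\left(D \right)} = D \left(-15 + 14\right) = D \left(-1\right) = - D$)
$\sqrt{c{\left(-959 \right)} - \left(\frac{76963}{243165} + \frac{387118}{357 + 427 \cdot 365}\right)} = \sqrt{\left(-1\right) \left(-959\right) - \left(\frac{76963}{243165} + \frac{387118}{357 + 427 \cdot 365}\right)} = \sqrt{959 - \left(\frac{76963}{243165} + \frac{387118}{357 + 155855}\right)} = \sqrt{959 - \left(\frac{76963}{243165} + \frac{387118}{156212}\right)} = \sqrt{959 - \frac{53078046313}{18992645490}} = \sqrt{\frac{18160868978597}{18992645490}} = \frac{\sqrt{7039243802057779970970}}{2713235070}$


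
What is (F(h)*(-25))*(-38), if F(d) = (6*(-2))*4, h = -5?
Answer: -45600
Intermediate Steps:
F(d) = -48 (F(d) = -12*4 = -48)
(F(h)*(-25))*(-38) = -48*(-25)*(-38) = 1200*(-38) = -45600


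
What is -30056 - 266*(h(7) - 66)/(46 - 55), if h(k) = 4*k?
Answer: -280612/9 ≈ -31179.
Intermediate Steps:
-30056 - 266*(h(7) - 66)/(46 - 55) = -30056 - 266*(4*7 - 66)/(46 - 55) = -30056 - 266*(28 - 66)/(-9) = -30056 - 266*(-38*(-⅑)) = -30056 - 266*38/9 = -30056 - 1*10108/9 = -30056 - 10108/9 = -280612/9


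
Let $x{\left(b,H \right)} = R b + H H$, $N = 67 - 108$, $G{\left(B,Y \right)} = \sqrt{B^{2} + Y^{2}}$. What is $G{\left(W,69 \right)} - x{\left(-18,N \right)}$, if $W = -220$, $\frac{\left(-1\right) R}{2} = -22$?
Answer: $-889 + \sqrt{53161} \approx -658.43$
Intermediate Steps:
$R = 44$ ($R = \left(-2\right) \left(-22\right) = 44$)
$N = -41$
$x{\left(b,H \right)} = H^{2} + 44 b$ ($x{\left(b,H \right)} = 44 b + H H = 44 b + H^{2} = H^{2} + 44 b$)
$G{\left(W,69 \right)} - x{\left(-18,N \right)} = \sqrt{\left(-220\right)^{2} + 69^{2}} - \left(\left(-41\right)^{2} + 44 \left(-18\right)\right) = \sqrt{48400 + 4761} - \left(1681 - 792\right) = \sqrt{53161} - 889 = -889 + \sqrt{53161}$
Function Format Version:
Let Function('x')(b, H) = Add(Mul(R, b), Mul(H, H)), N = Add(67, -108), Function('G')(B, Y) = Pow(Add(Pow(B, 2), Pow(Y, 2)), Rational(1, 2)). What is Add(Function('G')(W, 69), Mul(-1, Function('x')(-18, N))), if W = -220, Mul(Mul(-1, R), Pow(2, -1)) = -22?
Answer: Add(-889, Pow(53161, Rational(1, 2))) ≈ -658.43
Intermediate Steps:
R = 44 (R = Mul(-2, -22) = 44)
N = -41
Function('x')(b, H) = Add(Pow(H, 2), Mul(44, b)) (Function('x')(b, H) = Add(Mul(44, b), Mul(H, H)) = Add(Mul(44, b), Pow(H, 2)) = Add(Pow(H, 2), Mul(44, b)))
Add(Function('G')(W, 69), Mul(-1, Function('x')(-18, N))) = Add(Pow(Add(Pow(-220, 2), Pow(69, 2)), Rational(1, 2)), Mul(-1, Add(Pow(-41, 2), Mul(44, -18)))) = Add(Pow(Add(48400, 4761), Rational(1, 2)), Mul(-1, Add(1681, -792))) = Add(Pow(53161, Rational(1, 2)), Mul(-1, 889)) = Add(Pow(53161, Rational(1, 2)), -889) = Add(-889, Pow(53161, Rational(1, 2)))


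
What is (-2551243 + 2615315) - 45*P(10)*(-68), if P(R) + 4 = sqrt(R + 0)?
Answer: 51832 + 3060*sqrt(10) ≈ 61509.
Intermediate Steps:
P(R) = -4 + sqrt(R) (P(R) = -4 + sqrt(R + 0) = -4 + sqrt(R))
(-2551243 + 2615315) - 45*P(10)*(-68) = (-2551243 + 2615315) - 45*(-4 + sqrt(10))*(-68) = 64072 + (180 - 45*sqrt(10))*(-68) = 64072 + (-12240 + 3060*sqrt(10)) = 51832 + 3060*sqrt(10)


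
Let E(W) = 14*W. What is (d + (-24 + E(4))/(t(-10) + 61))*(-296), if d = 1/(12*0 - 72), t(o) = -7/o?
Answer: -829651/5553 ≈ -149.41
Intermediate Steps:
d = -1/72 (d = 1/(0 - 72) = 1/(-72) = -1/72 ≈ -0.013889)
(d + (-24 + E(4))/(t(-10) + 61))*(-296) = (-1/72 + (-24 + 14*4)/(-7/(-10) + 61))*(-296) = (-1/72 + (-24 + 56)/(-7*(-⅒) + 61))*(-296) = (-1/72 + 32/(7/10 + 61))*(-296) = (-1/72 + 32/(617/10))*(-296) = (-1/72 + 32*(10/617))*(-296) = (-1/72 + 320/617)*(-296) = (22423/44424)*(-296) = -829651/5553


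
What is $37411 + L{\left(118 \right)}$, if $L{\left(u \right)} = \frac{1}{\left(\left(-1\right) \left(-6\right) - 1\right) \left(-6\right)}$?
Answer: $\frac{1122329}{30} \approx 37411.0$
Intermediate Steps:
$L{\left(u \right)} = - \frac{1}{30}$ ($L{\left(u \right)} = \frac{1}{\left(6 - 1\right) \left(-6\right)} = \frac{1}{5 \left(-6\right)} = \frac{1}{-30} = - \frac{1}{30}$)
$37411 + L{\left(118 \right)} = 37411 - \frac{1}{30} = \frac{1122329}{30}$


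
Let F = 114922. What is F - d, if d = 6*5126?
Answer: 84166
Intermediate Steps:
d = 30756
F - d = 114922 - 1*30756 = 114922 - 30756 = 84166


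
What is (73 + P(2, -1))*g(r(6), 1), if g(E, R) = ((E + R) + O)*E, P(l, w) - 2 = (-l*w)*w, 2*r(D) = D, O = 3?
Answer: 1533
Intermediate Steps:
r(D) = D/2
P(l, w) = 2 - l*w² (P(l, w) = 2 + (-l*w)*w = 2 - l*w²)
g(E, R) = E*(3 + E + R) (g(E, R) = ((E + R) + 3)*E = (3 + E + R)*E = E*(3 + E + R))
(73 + P(2, -1))*g(r(6), 1) = (73 + (2 - 1*2*(-1)²))*(((½)*6)*(3 + (½)*6 + 1)) = (73 + (2 - 1*2*1))*(3*(3 + 3 + 1)) = (73 + (2 - 2))*(3*7) = (73 + 0)*21 = 73*21 = 1533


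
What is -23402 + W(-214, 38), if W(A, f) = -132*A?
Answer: 4846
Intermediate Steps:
-23402 + W(-214, 38) = -23402 - 132*(-214) = -23402 + 28248 = 4846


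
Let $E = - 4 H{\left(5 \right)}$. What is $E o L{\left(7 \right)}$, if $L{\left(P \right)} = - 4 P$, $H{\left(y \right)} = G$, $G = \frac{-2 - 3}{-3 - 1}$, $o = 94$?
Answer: $13160$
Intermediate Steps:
$G = \frac{5}{4}$ ($G = - \frac{5}{-4} = \left(-5\right) \left(- \frac{1}{4}\right) = \frac{5}{4} \approx 1.25$)
$H{\left(y \right)} = \frac{5}{4}$
$E = -5$ ($E = \left(-4\right) \frac{5}{4} = -5$)
$E o L{\left(7 \right)} = \left(-5\right) 94 \left(\left(-4\right) 7\right) = \left(-470\right) \left(-28\right) = 13160$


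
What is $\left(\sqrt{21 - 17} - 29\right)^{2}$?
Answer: $729$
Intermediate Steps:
$\left(\sqrt{21 - 17} - 29\right)^{2} = \left(\sqrt{4} - 29\right)^{2} = \left(2 - 29\right)^{2} = \left(-27\right)^{2} = 729$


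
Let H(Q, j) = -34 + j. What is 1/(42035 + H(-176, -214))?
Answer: 1/41787 ≈ 2.3931e-5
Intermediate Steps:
1/(42035 + H(-176, -214)) = 1/(42035 + (-34 - 214)) = 1/(42035 - 248) = 1/41787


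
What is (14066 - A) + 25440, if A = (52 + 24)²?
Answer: 33730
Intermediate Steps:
A = 5776 (A = 76² = 5776)
(14066 - A) + 25440 = (14066 - 1*5776) + 25440 = (14066 - 5776) + 25440 = 8290 + 25440 = 33730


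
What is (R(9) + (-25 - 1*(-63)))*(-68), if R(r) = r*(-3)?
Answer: -748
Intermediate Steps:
R(r) = -3*r
(R(9) + (-25 - 1*(-63)))*(-68) = (-3*9 + (-25 - 1*(-63)))*(-68) = (-27 + (-25 + 63))*(-68) = (-27 + 38)*(-68) = 11*(-68) = -748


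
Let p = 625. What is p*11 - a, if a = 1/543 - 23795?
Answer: 16653809/543 ≈ 30670.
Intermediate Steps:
a = -12920684/543 (a = 1/543 - 23795 = -12920684/543 ≈ -23795.)
p*11 - a = 625*11 - 1*(-12920684/543) = 6875 + 12920684/543 = 16653809/543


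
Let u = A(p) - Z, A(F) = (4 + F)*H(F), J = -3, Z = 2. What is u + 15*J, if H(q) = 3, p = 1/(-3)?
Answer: -36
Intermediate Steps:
p = -⅓ ≈ -0.33333
A(F) = 12 + 3*F (A(F) = (4 + F)*3 = 12 + 3*F)
u = 9 (u = (12 + 3*(-⅓)) - 1*2 = (12 - 1) - 2 = 11 - 2 = 9)
u + 15*J = 9 + 15*(-3) = 9 - 45 = -36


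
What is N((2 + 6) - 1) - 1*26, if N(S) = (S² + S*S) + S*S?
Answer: 121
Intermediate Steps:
N(S) = 3*S² (N(S) = (S² + S²) + S² = 2*S² + S² = 3*S²)
N((2 + 6) - 1) - 1*26 = 3*((2 + 6) - 1)² - 1*26 = 3*(8 - 1)² - 26 = 3*7² - 26 = 3*49 - 26 = 147 - 26 = 121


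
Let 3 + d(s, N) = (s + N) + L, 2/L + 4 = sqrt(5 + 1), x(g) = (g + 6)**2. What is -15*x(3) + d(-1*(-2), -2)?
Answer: -6094/5 - sqrt(6)/5 ≈ -1219.3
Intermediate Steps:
x(g) = (6 + g)**2
L = 2/(-4 + sqrt(6)) (L = 2/(-4 + sqrt(5 + 1)) = 2/(-4 + sqrt(6)) ≈ -1.2899)
d(s, N) = -19/5 + N + s - sqrt(6)/5 (d(s, N) = -3 + ((s + N) + (-4/5 - sqrt(6)/5)) = -3 + ((N + s) + (-4/5 - sqrt(6)/5)) = -3 + (-4/5 + N + s - sqrt(6)/5) = -19/5 + N + s - sqrt(6)/5)
-15*x(3) + d(-1*(-2), -2) = -15*(6 + 3)**2 + (-19/5 - 2 - 1*(-2) - sqrt(6)/5) = -15*9**2 + (-19/5 - 2 + 2 - sqrt(6)/5) = -15*81 + (-19/5 - sqrt(6)/5) = -1215 + (-19/5 - sqrt(6)/5) = -6094/5 - sqrt(6)/5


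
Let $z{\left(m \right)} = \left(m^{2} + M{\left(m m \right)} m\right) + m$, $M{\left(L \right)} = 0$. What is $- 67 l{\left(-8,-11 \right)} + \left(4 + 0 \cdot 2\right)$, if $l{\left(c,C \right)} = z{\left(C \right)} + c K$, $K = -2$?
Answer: $-8438$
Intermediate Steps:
$z{\left(m \right)} = m + m^{2}$ ($z{\left(m \right)} = \left(m^{2} + 0 m\right) + m = \left(m^{2} + 0\right) + m = m^{2} + m = m + m^{2}$)
$l{\left(c,C \right)} = - 2 c + C \left(1 + C\right)$ ($l{\left(c,C \right)} = C \left(1 + C\right) + c \left(-2\right) = C \left(1 + C\right) - 2 c = - 2 c + C \left(1 + C\right)$)
$- 67 l{\left(-8,-11 \right)} + \left(4 + 0 \cdot 2\right) = - 67 \left(\left(-2\right) \left(-8\right) - 11 \left(1 - 11\right)\right) + \left(4 + 0 \cdot 2\right) = - 67 \left(16 - -110\right) + \left(4 + 0\right) = - 67 \left(16 + 110\right) + 4 = \left(-67\right) 126 + 4 = -8442 + 4 = -8438$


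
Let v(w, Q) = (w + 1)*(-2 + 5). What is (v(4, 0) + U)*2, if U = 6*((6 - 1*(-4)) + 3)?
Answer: 186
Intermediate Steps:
v(w, Q) = 3 + 3*w (v(w, Q) = (1 + w)*3 = 3 + 3*w)
U = 78 (U = 6*((6 + 4) + 3) = 6*(10 + 3) = 6*13 = 78)
(v(4, 0) + U)*2 = ((3 + 3*4) + 78)*2 = ((3 + 12) + 78)*2 = (15 + 78)*2 = 93*2 = 186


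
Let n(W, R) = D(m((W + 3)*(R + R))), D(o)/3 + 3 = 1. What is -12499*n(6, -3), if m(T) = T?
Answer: 74994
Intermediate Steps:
D(o) = -6 (D(o) = -9 + 3*1 = -9 + 3 = -6)
n(W, R) = -6
-12499*n(6, -3) = -12499*(-6) = 74994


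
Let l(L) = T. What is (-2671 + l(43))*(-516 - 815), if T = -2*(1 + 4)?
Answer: 3568411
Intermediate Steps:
T = -10 (T = -2*5 = -10)
l(L) = -10
(-2671 + l(43))*(-516 - 815) = (-2671 - 10)*(-516 - 815) = -2681*(-1331) = 3568411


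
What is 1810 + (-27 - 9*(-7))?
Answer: 1846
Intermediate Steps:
1810 + (-27 - 9*(-7)) = 1810 + (-27 + 63) = 1810 + 36 = 1846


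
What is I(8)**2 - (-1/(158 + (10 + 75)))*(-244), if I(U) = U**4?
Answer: 4076863244/243 ≈ 1.6777e+7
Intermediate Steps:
I(8)**2 - (-1/(158 + (10 + 75)))*(-244) = (8**4)**2 - (-1/(158 + (10 + 75)))*(-244) = 4096**2 - (-1/(158 + 85))*(-244) = 16777216 - (-1/243)*(-244) = 16777216 - (-1*1/243)*(-244) = 16777216 - (-1)*(-244)/243 = 16777216 - 1*244/243 = 16777216 - 244/243 = 4076863244/243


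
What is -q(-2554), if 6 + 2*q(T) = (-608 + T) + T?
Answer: 2861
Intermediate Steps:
q(T) = -307 + T (q(T) = -3 + ((-608 + T) + T)/2 = -3 + (-608 + 2*T)/2 = -3 + (-304 + T) = -307 + T)
-q(-2554) = -(-307 - 2554) = -1*(-2861) = 2861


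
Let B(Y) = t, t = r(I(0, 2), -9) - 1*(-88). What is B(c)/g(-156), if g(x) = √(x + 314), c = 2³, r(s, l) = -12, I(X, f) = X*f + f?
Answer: 38*√158/79 ≈ 6.0462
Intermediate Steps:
I(X, f) = f + X*f
c = 8
t = 76 (t = -12 - 1*(-88) = -12 + 88 = 76)
B(Y) = 76
g(x) = √(314 + x)
B(c)/g(-156) = 76/(√(314 - 156)) = 76/(√158) = 76*(√158/158) = 38*√158/79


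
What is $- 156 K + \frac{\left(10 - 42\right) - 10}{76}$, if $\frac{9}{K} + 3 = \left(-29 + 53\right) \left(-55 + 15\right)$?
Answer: $\frac{3681}{4066} \approx 0.90531$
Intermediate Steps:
$K = - \frac{1}{107}$ ($K = \frac{9}{-3 + \left(-29 + 53\right) \left(-55 + 15\right)} = \frac{9}{-3 + 24 \left(-40\right)} = \frac{9}{-3 - 960} = \frac{9}{-963} = 9 \left(- \frac{1}{963}\right) = - \frac{1}{107} \approx -0.0093458$)
$- 156 K + \frac{\left(10 - 42\right) - 10}{76} = \left(-156\right) \left(- \frac{1}{107}\right) + \frac{\left(10 - 42\right) - 10}{76} = \frac{156}{107} + \left(-32 - 10\right) \frac{1}{76} = \frac{156}{107} - \frac{21}{38} = \frac{3681}{4066}$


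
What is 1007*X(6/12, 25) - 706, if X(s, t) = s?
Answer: -405/2 ≈ -202.50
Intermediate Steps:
1007*X(6/12, 25) - 706 = 1007*(6/12) - 706 = 1007*(6*(1/12)) - 706 = 1007*(½) - 706 = 1007/2 - 706 = -405/2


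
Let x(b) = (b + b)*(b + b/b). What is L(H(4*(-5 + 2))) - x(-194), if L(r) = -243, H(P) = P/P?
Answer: -75127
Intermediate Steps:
x(b) = 2*b*(1 + b) (x(b) = (2*b)*(b + 1) = (2*b)*(1 + b) = 2*b*(1 + b))
H(P) = 1
L(H(4*(-5 + 2))) - x(-194) = -243 - 2*(-194)*(1 - 194) = -243 - 2*(-194)*(-193) = -243 - 1*74884 = -243 - 74884 = -75127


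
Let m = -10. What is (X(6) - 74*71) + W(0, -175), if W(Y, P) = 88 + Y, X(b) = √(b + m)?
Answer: -5166 + 2*I ≈ -5166.0 + 2.0*I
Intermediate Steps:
X(b) = √(-10 + b) (X(b) = √(b - 10) = √(-10 + b))
(X(6) - 74*71) + W(0, -175) = (√(-10 + 6) - 74*71) + (88 + 0) = (√(-4) - 5254) + 88 = (2*I - 5254) + 88 = (-5254 + 2*I) + 88 = -5166 + 2*I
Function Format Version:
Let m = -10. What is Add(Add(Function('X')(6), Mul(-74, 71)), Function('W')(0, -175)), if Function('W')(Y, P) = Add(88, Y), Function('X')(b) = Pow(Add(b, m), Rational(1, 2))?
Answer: Add(-5166, Mul(2, I)) ≈ Add(-5166.0, Mul(2.0000, I))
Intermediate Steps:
Function('X')(b) = Pow(Add(-10, b), Rational(1, 2)) (Function('X')(b) = Pow(Add(b, -10), Rational(1, 2)) = Pow(Add(-10, b), Rational(1, 2)))
Add(Add(Function('X')(6), Mul(-74, 71)), Function('W')(0, -175)) = Add(Add(Pow(Add(-10, 6), Rational(1, 2)), Mul(-74, 71)), Add(88, 0)) = Add(Add(Pow(-4, Rational(1, 2)), -5254), 88) = Add(Add(Mul(2, I), -5254), 88) = Add(Add(-5254, Mul(2, I)), 88) = Add(-5166, Mul(2, I))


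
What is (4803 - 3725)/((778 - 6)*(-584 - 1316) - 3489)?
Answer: -1078/1470289 ≈ -0.00073319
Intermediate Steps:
(4803 - 3725)/((778 - 6)*(-584 - 1316) - 3489) = 1078/(772*(-1900) - 3489) = 1078/(-1466800 - 3489) = 1078/(-1470289) = 1078*(-1/1470289) = -1078/1470289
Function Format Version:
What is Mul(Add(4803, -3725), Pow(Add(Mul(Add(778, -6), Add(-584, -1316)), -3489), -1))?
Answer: Rational(-1078, 1470289) ≈ -0.00073319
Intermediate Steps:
Mul(Add(4803, -3725), Pow(Add(Mul(Add(778, -6), Add(-584, -1316)), -3489), -1)) = Mul(1078, Pow(Add(Mul(772, -1900), -3489), -1)) = Mul(1078, Pow(Add(-1466800, -3489), -1)) = Mul(1078, Pow(-1470289, -1)) = Mul(1078, Rational(-1, 1470289)) = Rational(-1078, 1470289)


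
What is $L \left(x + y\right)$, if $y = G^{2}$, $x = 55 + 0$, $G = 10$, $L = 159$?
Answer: $24645$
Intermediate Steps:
$x = 55$
$y = 100$ ($y = 10^{2} = 100$)
$L \left(x + y\right) = 159 \left(55 + 100\right) = 159 \cdot 155 = 24645$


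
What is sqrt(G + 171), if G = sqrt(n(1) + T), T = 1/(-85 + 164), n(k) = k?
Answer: sqrt(1067211 + 316*sqrt(395))/79 ≈ 13.115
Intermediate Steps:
T = 1/79 ≈ 0.012658
G = 4*sqrt(395)/79 (G = sqrt(1 + 1/79) = sqrt(80/79) = 4*sqrt(395)/79 ≈ 1.0063)
sqrt(G + 171) = sqrt(4*sqrt(395)/79 + 171) = sqrt(171 + 4*sqrt(395)/79)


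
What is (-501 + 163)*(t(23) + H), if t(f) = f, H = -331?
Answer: 104104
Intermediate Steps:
(-501 + 163)*(t(23) + H) = (-501 + 163)*(23 - 331) = -338*(-308) = 104104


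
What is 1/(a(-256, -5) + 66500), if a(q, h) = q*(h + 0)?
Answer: 1/67780 ≈ 1.4754e-5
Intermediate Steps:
a(q, h) = h*q (a(q, h) = q*h = h*q)
1/(a(-256, -5) + 66500) = 1/(-5*(-256) + 66500) = 1/(1280 + 66500) = 1/67780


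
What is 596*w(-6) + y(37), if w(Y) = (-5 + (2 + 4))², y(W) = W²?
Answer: 1965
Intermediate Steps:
w(Y) = 1 (w(Y) = (-5 + 6)² = 1² = 1)
596*w(-6) + y(37) = 596*1 + 37² = 596 + 1369 = 1965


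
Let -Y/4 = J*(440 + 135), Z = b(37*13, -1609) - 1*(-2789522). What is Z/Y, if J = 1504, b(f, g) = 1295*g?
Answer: -705867/3459200 ≈ -0.20406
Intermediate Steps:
Z = 705867 (Z = 1295*(-1609) - 1*(-2789522) = -2083655 + 2789522 = 705867)
Y = -3459200 (Y = -6016*(440 + 135) = -6016*575 = -4*864800 = -3459200)
Z/Y = 705867/(-3459200) = 705867*(-1/3459200) = -705867/3459200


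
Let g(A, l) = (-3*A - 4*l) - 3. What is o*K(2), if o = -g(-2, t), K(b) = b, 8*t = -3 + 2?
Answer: -7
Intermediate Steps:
t = -1/8 (t = (-3 + 2)/8 = (1/8)*(-1) = -1/8 ≈ -0.12500)
g(A, l) = -3 - 4*l - 3*A (g(A, l) = (-4*l - 3*A) - 3 = -3 - 4*l - 3*A)
o = -7/2 (o = -(-3 - 4*(-1/8) - 3*(-2)) = -(-3 + 1/2 + 6) = -1*7/2 = -7/2 ≈ -3.5000)
o*K(2) = -7/2*2 = -7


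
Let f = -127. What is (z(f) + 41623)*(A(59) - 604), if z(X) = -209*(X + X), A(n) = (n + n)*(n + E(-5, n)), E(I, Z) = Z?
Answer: 1261523880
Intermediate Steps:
A(n) = 4*n**2 (A(n) = (n + n)*(n + n) = (2*n)*(2*n) = 4*n**2)
z(X) = -418*X
(z(f) + 41623)*(A(59) - 604) = (-418*(-127) + 41623)*(4*59**2 - 604) = (53086 + 41623)*(4*3481 - 604) = 94709*(13924 - 604) = 94709*13320 = 1261523880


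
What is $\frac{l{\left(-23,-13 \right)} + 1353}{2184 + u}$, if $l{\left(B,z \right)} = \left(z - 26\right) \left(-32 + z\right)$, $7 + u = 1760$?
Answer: $\frac{3108}{3937} \approx 0.78943$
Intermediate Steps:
$u = 1753$ ($u = -7 + 1760 = 1753$)
$l{\left(B,z \right)} = \left(-32 + z\right) \left(-26 + z\right)$ ($l{\left(B,z \right)} = \left(-26 + z\right) \left(-32 + z\right) = \left(-32 + z\right) \left(-26 + z\right)$)
$\frac{l{\left(-23,-13 \right)} + 1353}{2184 + u} = \frac{\left(832 + \left(-13\right)^{2} - -754\right) + 1353}{2184 + 1753} = \frac{\left(832 + 169 + 754\right) + 1353}{3937} = \left(1755 + 1353\right) \frac{1}{3937} = 3108 \cdot \frac{1}{3937} = \frac{3108}{3937}$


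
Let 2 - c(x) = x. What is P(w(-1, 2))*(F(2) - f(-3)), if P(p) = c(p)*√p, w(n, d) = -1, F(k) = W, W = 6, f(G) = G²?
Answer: -9*I ≈ -9.0*I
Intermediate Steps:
F(k) = 6
c(x) = 2 - x
P(p) = √p*(2 - p) (P(p) = (2 - p)*√p = √p*(2 - p))
P(w(-1, 2))*(F(2) - f(-3)) = (√(-1)*(2 - 1*(-1)))*(6 - 1*(-3)²) = (I*(2 + 1))*(6 - 1*9) = (I*3)*(6 - 9) = (3*I)*(-3) = -9*I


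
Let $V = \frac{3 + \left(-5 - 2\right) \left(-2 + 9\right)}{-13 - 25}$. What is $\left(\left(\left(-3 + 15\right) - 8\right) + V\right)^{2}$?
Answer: $\frac{9801}{361} \approx 27.15$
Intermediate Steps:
$V = \frac{23}{19}$ ($V = \frac{3 - 49}{-38} = \left(3 - 49\right) \left(- \frac{1}{38}\right) = \left(-46\right) \left(- \frac{1}{38}\right) = \frac{23}{19} \approx 1.2105$)
$\left(\left(\left(-3 + 15\right) - 8\right) + V\right)^{2} = \left(\left(\left(-3 + 15\right) - 8\right) + \frac{23}{19}\right)^{2} = \left(\left(12 - 8\right) + \frac{23}{19}\right)^{2} = \left(4 + \frac{23}{19}\right)^{2} = \left(\frac{99}{19}\right)^{2} = \frac{9801}{361}$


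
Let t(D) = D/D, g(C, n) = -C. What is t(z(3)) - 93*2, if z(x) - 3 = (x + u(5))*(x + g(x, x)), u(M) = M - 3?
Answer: -185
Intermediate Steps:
u(M) = -3 + M
z(x) = 3 (z(x) = 3 + (x + (-3 + 5))*(x - x) = 3 + (x + 2)*0 = 3 + (2 + x)*0 = 3 + 0 = 3)
t(D) = 1
t(z(3)) - 93*2 = 1 - 93*2 = 1 - 186 = -185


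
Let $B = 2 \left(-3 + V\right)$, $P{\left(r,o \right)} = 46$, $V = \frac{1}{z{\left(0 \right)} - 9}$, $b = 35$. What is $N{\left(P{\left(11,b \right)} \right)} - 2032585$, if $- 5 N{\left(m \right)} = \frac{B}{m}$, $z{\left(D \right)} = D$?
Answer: $- \frac{2103725447}{1035} \approx -2.0326 \cdot 10^{6}$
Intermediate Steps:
$V = - \frac{1}{9}$ ($V = \frac{1}{0 - 9} = \frac{1}{-9} = - \frac{1}{9} \approx -0.11111$)
$B = - \frac{56}{9}$ ($B = 2 \left(-3 - \frac{1}{9}\right) = 2 \left(- \frac{28}{9}\right) = - \frac{56}{9} \approx -6.2222$)
$N{\left(m \right)} = \frac{56}{45 m}$ ($N{\left(m \right)} = - \frac{\left(- \frac{56}{9}\right) \frac{1}{m}}{5} = \frac{56}{45 m}$)
$N{\left(P{\left(11,b \right)} \right)} - 2032585 = \frac{56}{45 \cdot 46} - 2032585 = \frac{56}{45} \cdot \frac{1}{46} - 2032585 = \frac{28}{1035} - 2032585 = - \frac{2103725447}{1035}$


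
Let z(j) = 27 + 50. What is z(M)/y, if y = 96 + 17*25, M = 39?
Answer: 77/521 ≈ 0.14779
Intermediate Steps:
z(j) = 77
y = 521 (y = 96 + 425 = 521)
z(M)/y = 77/521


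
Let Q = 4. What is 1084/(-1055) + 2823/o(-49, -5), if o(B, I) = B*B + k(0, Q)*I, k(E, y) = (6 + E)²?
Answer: 570701/2343155 ≈ 0.24356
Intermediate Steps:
o(B, I) = B² + 36*I (o(B, I) = B*B + (6 + 0)²*I = B² + 6²*I = B² + 36*I)
1084/(-1055) + 2823/o(-49, -5) = 1084/(-1055) + 2823/((-49)² + 36*(-5)) = 1084*(-1/1055) + 2823/(2401 - 180) = -1084/1055 + 2823/2221 = 570701/2343155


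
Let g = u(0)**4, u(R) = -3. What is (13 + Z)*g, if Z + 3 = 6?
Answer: 1296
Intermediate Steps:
Z = 3 (Z = -3 + 6 = 3)
g = 81 (g = (-3)**4 = 81)
(13 + Z)*g = (13 + 3)*81 = 16*81 = 1296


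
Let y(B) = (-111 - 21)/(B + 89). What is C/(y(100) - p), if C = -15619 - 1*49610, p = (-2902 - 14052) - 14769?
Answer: -4109427/1998505 ≈ -2.0563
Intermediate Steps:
p = -31723 (p = -16954 - 14769 = -31723)
y(B) = -132/(89 + B)
C = -65229 (C = -15619 - 49610 = -65229)
C/(y(100) - p) = -65229/(-132/(89 + 100) - 1*(-31723)) = -65229/(-132/189 + 31723) = -65229/(-132*1/189 + 31723) = -65229/(-44/63 + 31723) = -65229/1998505/63 = -65229*63/1998505 = -4109427/1998505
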